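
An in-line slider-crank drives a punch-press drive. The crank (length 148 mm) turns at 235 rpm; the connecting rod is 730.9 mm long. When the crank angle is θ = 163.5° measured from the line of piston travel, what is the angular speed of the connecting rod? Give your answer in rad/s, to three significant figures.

ω = 24.61 rad/s (converted from 235 rpm).
The rod makes angle φ with the slider axis where L sinφ = r sinθ; differentiating, L cosφ·φ̇ = r ω cosθ.
L cosφ = √(L² − r² sin²θ) = 0.72969 m.
|ω_rod| = r ω |cosθ| / √(L² − r² sin²θ) = 0.148·24.61·0.95882/0.72969 = 4.7858 rad/s.

4.79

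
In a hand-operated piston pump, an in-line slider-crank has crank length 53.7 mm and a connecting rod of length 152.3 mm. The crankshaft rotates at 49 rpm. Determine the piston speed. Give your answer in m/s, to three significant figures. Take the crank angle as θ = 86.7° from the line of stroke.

0.281

ω = 2π·49/60 = 5.131 rad/s
For an in-line slider-crank, x = r cosθ + √(L² − r² sin²θ), so v = −rω sinθ·[1 + r cosθ/√(L² − r² sin²θ)].
With r = 0.0537 m, L = 0.1523 m, θ = 86.7°: √(L² − r² sin²θ) = 0.14255 m.
v = −0.0537·5.131·0.99834·[1 + 0.0537·0.05756/0.14255] = -0.28106 m/s.
|v| = 0.28106 m/s.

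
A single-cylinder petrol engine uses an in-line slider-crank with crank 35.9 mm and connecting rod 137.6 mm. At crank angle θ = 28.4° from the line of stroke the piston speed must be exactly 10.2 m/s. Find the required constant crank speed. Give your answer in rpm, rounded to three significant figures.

For an in-line slider-crank, |v_piston| = rω|sinθ|·[1 + r cosθ/√(L² − r² sin²θ)].
With r = 0.0359 m, L = 0.1376 m, θ = 28.4°: the bracketed kinematic factor |dx/dθ| = 0.021024 m.
ω = v/|dx/dθ| = 10.2/0.021024 = 485.16 rad/s.
N = 60ω/(2π) = 4632.9 rpm.

4630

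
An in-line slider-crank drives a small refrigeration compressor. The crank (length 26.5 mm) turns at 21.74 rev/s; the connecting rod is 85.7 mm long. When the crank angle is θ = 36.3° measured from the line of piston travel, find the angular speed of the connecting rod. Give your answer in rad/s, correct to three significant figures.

34.6

ω = 136.6 rad/s (converted from 21.74 rev/s).
The rod makes angle φ with the slider axis where L sinφ = r sinθ; differentiating, L cosφ·φ̇ = r ω cosθ.
L cosφ = √(L² − r² sin²θ) = 0.084252 m.
|ω_rod| = r ω |cosθ| / √(L² − r² sin²θ) = 0.0265·136.6·0.80593/0.084252 = 34.626 rad/s.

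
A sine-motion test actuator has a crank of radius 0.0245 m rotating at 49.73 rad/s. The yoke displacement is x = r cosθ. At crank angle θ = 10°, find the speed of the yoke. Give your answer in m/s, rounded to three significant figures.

0.212

ω = 49.73 rad/s
x = r cosθ ⇒ ẋ = −rω sinθ.
|v| = rω|sinθ| = 0.0245·49.73·|sin 10°| = 0.21157 m/s.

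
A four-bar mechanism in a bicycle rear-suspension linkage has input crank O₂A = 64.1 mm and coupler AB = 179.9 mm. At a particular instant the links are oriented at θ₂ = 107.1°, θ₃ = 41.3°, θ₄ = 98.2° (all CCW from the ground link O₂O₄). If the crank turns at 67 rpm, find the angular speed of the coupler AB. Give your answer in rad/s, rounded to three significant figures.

0.462

ω₂ = 7.016 rad/s (from 67 rpm).
Differentiating the loop-closure r₂e^{iθ₂}+r₃e^{iθ₃}=r₁+r₄e^{iθ₄} gives r₂ω₂e^{iθ₂}+r₃ω₃e^{iθ₃}=r₄ω₄e^{iθ₄}.
Eliminating the other unknown: ω₃ = r₂ω₂ sin(θ₄−θ₂) / [r₃ sin(θ₃−θ₄)].
Numerator sine = -0.15471; denominator sine = -0.83772.
Result = 0.0641·7.016·(-0.15471) / (0.1799·(-0.83772)) = +0.46169 rad/s; magnitude 0.46169 rad/s.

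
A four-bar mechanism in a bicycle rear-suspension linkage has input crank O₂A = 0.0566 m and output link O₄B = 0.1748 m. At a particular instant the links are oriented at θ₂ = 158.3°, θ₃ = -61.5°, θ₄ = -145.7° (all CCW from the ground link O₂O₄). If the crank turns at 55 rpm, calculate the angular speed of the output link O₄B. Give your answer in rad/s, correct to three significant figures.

1.20

ω₂ = 5.76 rad/s (from 55 rpm).
Differentiating the loop-closure r₂e^{iθ₂}+r₃e^{iθ₃}=r₁+r₄e^{iθ₄} gives r₂ω₂e^{iθ₂}+r₃ω₃e^{iθ₃}=r₄ω₄e^{iθ₄}.
Eliminating the other unknown: ω₄ = r₂ω₂ sin(θ₂−θ₃) / [r₄ sin(θ₄−θ₃)].
Numerator sine = -0.64011; denominator sine = -0.99488.
Result = 0.0566·5.76·(-0.64011) / (0.1748·(-0.99488)) = +1.1999 rad/s; magnitude 1.1999 rad/s.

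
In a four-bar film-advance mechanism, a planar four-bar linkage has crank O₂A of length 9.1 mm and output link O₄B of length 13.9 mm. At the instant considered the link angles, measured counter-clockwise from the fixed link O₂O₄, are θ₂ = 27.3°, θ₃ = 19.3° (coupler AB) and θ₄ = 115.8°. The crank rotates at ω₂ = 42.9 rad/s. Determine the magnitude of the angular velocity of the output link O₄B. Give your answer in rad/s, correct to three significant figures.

ω₂ = 42.9 rad/s
Differentiating the loop-closure r₂e^{iθ₂}+r₃e^{iθ₃}=r₁+r₄e^{iθ₄} gives r₂ω₂e^{iθ₂}+r₃ω₃e^{iθ₃}=r₄ω₄e^{iθ₄}.
Eliminating the other unknown: ω₄ = r₂ω₂ sin(θ₂−θ₃) / [r₄ sin(θ₄−θ₃)].
Numerator sine = +0.13917; denominator sine = +0.99357.
Result = 0.0091·42.9·(+0.13917) / (0.0139·(+0.99357)) = +3.9341 rad/s; magnitude 3.9341 rad/s.

3.93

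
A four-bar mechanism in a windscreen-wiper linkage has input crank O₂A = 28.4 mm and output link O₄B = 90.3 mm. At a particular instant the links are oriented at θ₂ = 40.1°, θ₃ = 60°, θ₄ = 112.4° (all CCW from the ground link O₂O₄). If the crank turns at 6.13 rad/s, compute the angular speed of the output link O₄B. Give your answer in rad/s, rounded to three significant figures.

0.828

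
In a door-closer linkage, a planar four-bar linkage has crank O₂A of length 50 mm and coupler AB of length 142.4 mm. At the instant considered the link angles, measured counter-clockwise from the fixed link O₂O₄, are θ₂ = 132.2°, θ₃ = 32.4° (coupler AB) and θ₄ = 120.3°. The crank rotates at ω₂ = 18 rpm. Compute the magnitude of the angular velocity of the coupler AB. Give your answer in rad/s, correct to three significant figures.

0.137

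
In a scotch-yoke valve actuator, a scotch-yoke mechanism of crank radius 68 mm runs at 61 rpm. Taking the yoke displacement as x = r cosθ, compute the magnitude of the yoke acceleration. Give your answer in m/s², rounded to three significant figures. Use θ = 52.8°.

1.68

ω = 6.388 rad/s (from 61 rpm).
x = r cosθ ⇒ ẍ = −rω² cosθ (ω constant).
|a| = rω²|cosθ| = 0.068·(6.388)²·|cos 52.8°| = 1.6776 m/s².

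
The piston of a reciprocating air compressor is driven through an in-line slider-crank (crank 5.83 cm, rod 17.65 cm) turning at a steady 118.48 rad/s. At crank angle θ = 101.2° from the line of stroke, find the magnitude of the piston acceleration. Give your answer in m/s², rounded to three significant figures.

422

ω = 118.5 rad/s
x(θ) = r cosθ + √(L² − r² sin²θ); with ω constant, a = ω²·d²x/dθ².
d²x/dθ² = −r cosθ − r²(cos2θ)/√u − r⁴ sin²2θ/(4u^{3/2}),  u = L² − r² sin²θ = 0.0278816 m².
Substituting r = 0.0583 m, L = 0.1765 m, θ = 101.2°: d²x/dθ² = +0.030053 m.
a = ω²·d²x/dθ² = (118.5)²·(+0.030053) = +421.87 m/s²;  |a| = 421.87 m/s².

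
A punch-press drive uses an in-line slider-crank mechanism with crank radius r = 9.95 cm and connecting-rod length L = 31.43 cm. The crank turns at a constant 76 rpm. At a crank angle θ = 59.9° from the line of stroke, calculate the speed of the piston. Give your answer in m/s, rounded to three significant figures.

ω = 2π·76/60 = 7.959 rad/s
For an in-line slider-crank, x = r cosθ + √(L² − r² sin²θ), so v = −rω sinθ·[1 + r cosθ/√(L² − r² sin²θ)].
With r = 0.0995 m, L = 0.3143 m, θ = 59.9°: √(L² − r² sin²θ) = 0.30228 m.
v = −0.0995·7.959·0.86515·[1 + 0.0995·0.50151/0.30228] = -0.7982 m/s.
|v| = 0.7982 m/s.

0.798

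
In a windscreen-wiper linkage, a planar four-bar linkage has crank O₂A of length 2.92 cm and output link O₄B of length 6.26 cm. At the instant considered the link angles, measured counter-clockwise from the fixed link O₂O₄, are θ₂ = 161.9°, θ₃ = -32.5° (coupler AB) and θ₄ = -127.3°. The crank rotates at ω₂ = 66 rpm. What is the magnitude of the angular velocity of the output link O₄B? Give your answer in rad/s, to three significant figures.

ω₂ = 6.912 rad/s (from 66 rpm).
Differentiating the loop-closure r₂e^{iθ₂}+r₃e^{iθ₃}=r₁+r₄e^{iθ₄} gives r₂ω₂e^{iθ₂}+r₃ω₃e^{iθ₃}=r₄ω₄e^{iθ₄}.
Eliminating the other unknown: ω₄ = r₂ω₂ sin(θ₂−θ₃) / [r₄ sin(θ₄−θ₃)].
Numerator sine = -0.24869; denominator sine = -0.99649.
Result = 0.0292·6.912·(-0.24869) / (0.0626·(-0.99649)) = +0.80457 rad/s; magnitude 0.80457 rad/s.

0.805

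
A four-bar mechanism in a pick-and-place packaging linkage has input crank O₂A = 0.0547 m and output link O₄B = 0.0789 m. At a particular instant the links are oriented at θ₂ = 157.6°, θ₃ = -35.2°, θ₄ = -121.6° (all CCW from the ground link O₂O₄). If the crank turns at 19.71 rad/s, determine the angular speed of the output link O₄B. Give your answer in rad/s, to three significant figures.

3.03

ω₂ = 19.71 rad/s
Differentiating the loop-closure r₂e^{iθ₂}+r₃e^{iθ₃}=r₁+r₄e^{iθ₄} gives r₂ω₂e^{iθ₂}+r₃ω₃e^{iθ₃}=r₄ω₄e^{iθ₄}.
Eliminating the other unknown: ω₄ = r₂ω₂ sin(θ₂−θ₃) / [r₄ sin(θ₄−θ₃)].
Numerator sine = -0.22155; denominator sine = -0.99803.
Result = 0.0547·19.71·(-0.22155) / (0.0789·(-0.99803)) = +3.0334 rad/s; magnitude 3.0334 rad/s.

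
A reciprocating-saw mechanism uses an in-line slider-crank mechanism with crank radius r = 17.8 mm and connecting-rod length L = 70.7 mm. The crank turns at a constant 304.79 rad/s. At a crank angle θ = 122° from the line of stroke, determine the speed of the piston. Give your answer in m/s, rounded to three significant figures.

3.97

ω = 304.8 rad/s
For an in-line slider-crank, x = r cosθ + √(L² − r² sin²θ), so v = −rω sinθ·[1 + r cosθ/√(L² − r² sin²θ)].
With r = 0.0178 m, L = 0.0707 m, θ = 122°: √(L² − r² sin²θ) = 0.06907 m.
v = −0.0178·304.8·0.84805·[1 + 0.0178·-0.52992/0.06907] = -3.9726 m/s.
|v| = 3.9726 m/s.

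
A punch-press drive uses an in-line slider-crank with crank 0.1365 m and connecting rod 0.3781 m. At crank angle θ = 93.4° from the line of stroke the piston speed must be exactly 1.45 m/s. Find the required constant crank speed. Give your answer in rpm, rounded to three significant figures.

104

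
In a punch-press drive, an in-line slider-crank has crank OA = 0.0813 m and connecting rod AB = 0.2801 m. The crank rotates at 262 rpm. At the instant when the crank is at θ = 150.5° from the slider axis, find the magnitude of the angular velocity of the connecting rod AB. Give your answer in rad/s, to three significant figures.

ω = 27.44 rad/s (converted from 262 rpm).
The rod makes angle φ with the slider axis where L sinφ = r sinθ; differentiating, L cosφ·φ̇ = r ω cosθ.
L cosφ = √(L² − r² sin²θ) = 0.27722 m.
|ω_rod| = r ω |cosθ| / √(L² − r² sin²θ) = 0.0813·27.44·0.87036/0.27722 = 7.003 rad/s.

7.00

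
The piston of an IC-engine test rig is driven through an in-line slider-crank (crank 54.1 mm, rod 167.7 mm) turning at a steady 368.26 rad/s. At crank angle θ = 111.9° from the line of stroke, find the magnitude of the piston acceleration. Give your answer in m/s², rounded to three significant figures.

ω = 368.3 rad/s
x(θ) = r cosθ + √(L² − r² sin²θ); with ω constant, a = ω²·d²x/dθ².
d²x/dθ² = −r cosθ − r²(cos2θ)/√u − r⁴ sin²2θ/(4u^{3/2}),  u = L² − r² sin²θ = 0.0256037 m².
Substituting r = 0.0541 m, L = 0.1677 m, θ = 111.9°: d²x/dθ² = +0.03313 m.
a = ω²·d²x/dθ² = (368.3)²·(+0.03313) = +4493 m/s²;  |a| = 4493 m/s².

4490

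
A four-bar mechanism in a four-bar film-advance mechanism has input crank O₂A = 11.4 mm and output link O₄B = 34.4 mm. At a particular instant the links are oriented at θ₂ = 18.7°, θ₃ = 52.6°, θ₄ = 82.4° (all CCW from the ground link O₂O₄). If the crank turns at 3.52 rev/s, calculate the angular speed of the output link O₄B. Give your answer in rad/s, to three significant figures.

ω₂ = 22.12 rad/s (from 3.52 rev/s).
Differentiating the loop-closure r₂e^{iθ₂}+r₃e^{iθ₃}=r₁+r₄e^{iθ₄} gives r₂ω₂e^{iθ₂}+r₃ω₃e^{iθ₃}=r₄ω₄e^{iθ₄}.
Eliminating the other unknown: ω₄ = r₂ω₂ sin(θ₂−θ₃) / [r₄ sin(θ₄−θ₃)].
Numerator sine = -0.55775; denominator sine = +0.49697.
Result = 0.0114·22.12·(-0.55775) / (0.0344·(+0.49697)) = -8.2257 rad/s; magnitude 8.2257 rad/s.

8.23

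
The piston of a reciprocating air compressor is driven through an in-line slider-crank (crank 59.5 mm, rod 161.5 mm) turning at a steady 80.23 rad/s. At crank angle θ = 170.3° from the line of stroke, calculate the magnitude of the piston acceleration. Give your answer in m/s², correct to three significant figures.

ω = 80.23 rad/s
x(θ) = r cosθ + √(L² − r² sin²θ); with ω constant, a = ω²·d²x/dθ².
d²x/dθ² = −r cosθ − r²(cos2θ)/√u − r⁴ sin²2θ/(4u^{3/2}),  u = L² − r² sin²θ = 0.0259817 m².
Substituting r = 0.0595 m, L = 0.1615 m, θ = 170.3°: d²x/dθ² = +0.03785 m.
a = ω²·d²x/dθ² = (80.23)²·(+0.03785) = +243.64 m/s²;  |a| = 243.64 m/s².

244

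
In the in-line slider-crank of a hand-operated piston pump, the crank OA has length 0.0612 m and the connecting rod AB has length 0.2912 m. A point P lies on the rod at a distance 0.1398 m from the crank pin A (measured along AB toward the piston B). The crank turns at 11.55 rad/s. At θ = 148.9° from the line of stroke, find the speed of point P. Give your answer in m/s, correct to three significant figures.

ω = 11.55 rad/s.  Crank-pin speed |V_A| = rω = 0.70686 m/s, perpendicular to OA.
Rod angle: sinφ = −(r/L) sinθ ⇒ φ = -6.232°; ω_rod = −rω cosθ/√(L²−r²sin²θ) = +2.0909 rad/s.
V_P = V_A + ω_rod × AP, with AP = 0.1398 m along the rod.
Components: V_Px = −rω sinθ − a·ω_rod·sinφ = -0.33339 m/s;  V_Py = rω cosθ + a·ω_rod·cosφ = -0.31469 m/s.
|V_P| = √(V_Px² + V_Py²) = 0.45845 m/s.

0.458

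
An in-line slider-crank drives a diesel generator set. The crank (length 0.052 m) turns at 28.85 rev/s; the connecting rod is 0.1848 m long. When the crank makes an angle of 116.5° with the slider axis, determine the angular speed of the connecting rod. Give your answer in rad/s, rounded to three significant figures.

23.5

ω = 181.3 rad/s (converted from 28.85 rev/s).
The rod makes angle φ with the slider axis where L sinφ = r sinθ; differentiating, L cosφ·φ̇ = r ω cosθ.
L cosφ = √(L² − r² sin²θ) = 0.17884 m.
|ω_rod| = r ω |cosθ| / √(L² − r² sin²θ) = 0.052·181.3·0.44620/0.17884 = 23.517 rad/s.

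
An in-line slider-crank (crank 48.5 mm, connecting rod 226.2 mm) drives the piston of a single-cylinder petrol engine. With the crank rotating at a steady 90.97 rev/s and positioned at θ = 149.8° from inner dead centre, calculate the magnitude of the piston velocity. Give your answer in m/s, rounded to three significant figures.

ω = 2π·91 = 571.6 rad/s
For an in-line slider-crank, x = r cosθ + √(L² − r² sin²θ), so v = −rω sinθ·[1 + r cosθ/√(L² − r² sin²θ)].
With r = 0.0485 m, L = 0.2262 m, θ = 149.8°: √(L² − r² sin²θ) = 0.22488 m.
v = −0.0485·571.6·0.50302·[1 + 0.0485·-0.86427/0.22488] = -11.345 m/s.
|v| = 11.345 m/s.

11.3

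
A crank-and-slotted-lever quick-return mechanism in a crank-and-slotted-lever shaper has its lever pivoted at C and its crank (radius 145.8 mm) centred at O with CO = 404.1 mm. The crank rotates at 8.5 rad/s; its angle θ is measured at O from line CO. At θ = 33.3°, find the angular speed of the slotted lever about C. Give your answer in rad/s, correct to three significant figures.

ω = 8.5 rad/s
Crank pin A relative to C: A = (d + r cosθ, r sinθ); lever angle φ = atan2(r sinθ, d + r cosθ).
Differentiating tanφ: φ̇ = rω(d cosθ + r)/(d² + r² + 2dr cosθ).
d² + r² + 2dr cosθ = |CA|² = 0.283042 m²;  d cosθ + r = +0.48355 m.
|ω_lever| = |0.1458·8.5·+0.48355| / 0.283042 = 2.1172 rad/s.

2.12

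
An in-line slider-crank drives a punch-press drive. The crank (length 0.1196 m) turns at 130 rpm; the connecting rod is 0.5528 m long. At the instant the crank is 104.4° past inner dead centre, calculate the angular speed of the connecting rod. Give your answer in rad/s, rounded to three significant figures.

ω = 13.61 rad/s (converted from 130 rpm).
The rod makes angle φ with the slider axis where L sinφ = r sinθ; differentiating, L cosφ·φ̇ = r ω cosθ.
L cosφ = √(L² − r² sin²θ) = 0.54053 m.
|ω_rod| = r ω |cosθ| / √(L² − r² sin²θ) = 0.1196·13.61·0.24869/0.54053 = 0.74911 rad/s.

0.749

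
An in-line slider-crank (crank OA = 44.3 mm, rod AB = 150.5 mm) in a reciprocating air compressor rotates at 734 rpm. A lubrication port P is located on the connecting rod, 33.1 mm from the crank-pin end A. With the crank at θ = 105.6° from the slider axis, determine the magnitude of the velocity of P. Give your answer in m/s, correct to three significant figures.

3.30

ω = 76.86 rad/s.  Crank-pin speed |V_A| = rω = 3.4051 m/s, perpendicular to OA.
Rod angle: sinφ = −(r/L) sinθ ⇒ φ = -16.470°; ω_rod = −rω cosθ/√(L²−r²sin²θ) = +6.3447 rad/s.
V_P = V_A + ω_rod × AP, with AP = 0.0331 m along the rod.
Components: V_Px = −rω sinθ − a·ω_rod·sinφ = -3.2201 m/s;  V_Py = rω cosθ + a·ω_rod·cosφ = -0.7143 m/s.
|V_P| = √(V_Px² + V_Py²) = 3.2984 m/s.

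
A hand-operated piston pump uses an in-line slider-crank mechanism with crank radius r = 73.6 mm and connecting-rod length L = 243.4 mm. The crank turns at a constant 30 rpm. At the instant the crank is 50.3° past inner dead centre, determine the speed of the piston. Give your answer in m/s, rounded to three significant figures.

0.213

ω = 2π·30/60 = 3.142 rad/s
For an in-line slider-crank, x = r cosθ + √(L² − r² sin²θ), so v = −rω sinθ·[1 + r cosθ/√(L² − r² sin²θ)].
With r = 0.0736 m, L = 0.2434 m, θ = 50.3°: √(L² − r² sin²θ) = 0.23672 m.
v = −0.0736·3.142·0.76940·[1 + 0.0736·0.63877/0.23672] = -0.21323 m/s.
|v| = 0.21323 m/s.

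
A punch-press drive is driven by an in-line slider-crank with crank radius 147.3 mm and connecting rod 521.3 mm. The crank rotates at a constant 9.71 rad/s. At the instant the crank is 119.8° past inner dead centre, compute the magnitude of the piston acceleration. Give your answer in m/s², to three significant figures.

8.89

ω = 9.71 rad/s
x(θ) = r cosθ + √(L² − r² sin²θ); with ω constant, a = ω²·d²x/dθ².
d²x/dθ² = −r cosθ − r²(cos2θ)/√u − r⁴ sin²2θ/(4u^{3/2}),  u = L² − r² sin²θ = 0.255415 m².
Substituting r = 0.1473 m, L = 0.5213 m, θ = 119.8°: d²x/dθ² = +0.094251 m.
a = ω²·d²x/dθ² = (9.71)²·(+0.094251) = +8.8864 m/s²;  |a| = 8.8864 m/s².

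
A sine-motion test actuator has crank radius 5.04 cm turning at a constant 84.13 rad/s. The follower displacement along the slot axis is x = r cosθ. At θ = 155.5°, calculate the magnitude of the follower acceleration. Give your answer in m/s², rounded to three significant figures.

325

ω = 84.13 rad/s
x = r cosθ ⇒ ẍ = −rω² cosθ (ω constant).
|a| = rω²|cosθ| = 0.0504·(84.13)²·|cos 155.5°| = 324.61 m/s².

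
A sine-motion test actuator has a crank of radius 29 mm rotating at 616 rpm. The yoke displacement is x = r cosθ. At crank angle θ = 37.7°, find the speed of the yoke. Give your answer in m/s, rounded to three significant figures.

1.14

ω = 64.51 rad/s (from 616 rpm).
x = r cosθ ⇒ ẋ = −rω sinθ.
|v| = rω|sinθ| = 0.029·64.51·|sin 37.7°| = 1.144 m/s.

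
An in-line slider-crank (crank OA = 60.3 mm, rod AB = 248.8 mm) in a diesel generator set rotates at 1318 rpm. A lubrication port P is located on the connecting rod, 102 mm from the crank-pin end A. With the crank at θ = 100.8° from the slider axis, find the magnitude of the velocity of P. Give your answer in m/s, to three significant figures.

ω = 138 rad/s.  Crank-pin speed |V_A| = rω = 8.3226 m/s, perpendicular to OA.
Rod angle: sinφ = −(r/L) sinθ ⇒ φ = -13.773°; ω_rod = −rω cosθ/√(L²−r²sin²θ) = +6.4537 rad/s.
V_P = V_A + ω_rod × AP, with AP = 0.102 m along the rod.
Components: V_Px = −rω sinθ − a·ω_rod·sinφ = -8.0185 m/s;  V_Py = rω cosθ + a·ω_rod·cosφ = -0.92016 m/s.
|V_P| = √(V_Px² + V_Py²) = 8.0711 m/s.

8.07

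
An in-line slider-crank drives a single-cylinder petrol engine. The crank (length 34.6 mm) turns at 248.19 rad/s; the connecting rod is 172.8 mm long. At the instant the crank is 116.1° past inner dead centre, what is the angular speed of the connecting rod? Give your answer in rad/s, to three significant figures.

22.2

ω = 248.2 rad/s
The rod makes angle φ with the slider axis where L sinφ = r sinθ; differentiating, L cosφ·φ̇ = r ω cosθ.
L cosφ = √(L² − r² sin²θ) = 0.16998 m.
|ω_rod| = r ω |cosθ| / √(L² − r² sin²θ) = 0.0346·248.2·0.43994/0.16998 = 22.225 rad/s.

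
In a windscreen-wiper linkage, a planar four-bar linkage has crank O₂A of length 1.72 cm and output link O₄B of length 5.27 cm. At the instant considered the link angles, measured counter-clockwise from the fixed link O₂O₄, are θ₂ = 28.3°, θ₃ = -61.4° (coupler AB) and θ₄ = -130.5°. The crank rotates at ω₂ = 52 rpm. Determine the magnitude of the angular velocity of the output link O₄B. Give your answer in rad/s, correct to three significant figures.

ω₂ = 5.445 rad/s (from 52 rpm).
Differentiating the loop-closure r₂e^{iθ₂}+r₃e^{iθ₃}=r₁+r₄e^{iθ₄} gives r₂ω₂e^{iθ₂}+r₃ω₃e^{iθ₃}=r₄ω₄e^{iθ₄}.
Eliminating the other unknown: ω₄ = r₂ω₂ sin(θ₂−θ₃) / [r₄ sin(θ₄−θ₃)].
Numerator sine = +0.99999; denominator sine = -0.93420.
Result = 0.0172·5.445·(+0.99999) / (0.0527·(-0.93420)) = -1.9024 rad/s; magnitude 1.9024 rad/s.

1.90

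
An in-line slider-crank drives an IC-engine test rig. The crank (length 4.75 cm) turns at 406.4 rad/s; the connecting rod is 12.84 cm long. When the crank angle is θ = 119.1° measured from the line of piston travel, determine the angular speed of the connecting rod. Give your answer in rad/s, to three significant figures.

77.3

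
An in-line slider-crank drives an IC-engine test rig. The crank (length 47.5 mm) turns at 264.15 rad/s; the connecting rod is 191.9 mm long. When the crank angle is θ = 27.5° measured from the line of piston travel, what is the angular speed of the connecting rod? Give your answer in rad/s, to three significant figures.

58.4

ω = 264.1 rad/s
The rod makes angle φ with the slider axis where L sinφ = r sinθ; differentiating, L cosφ·φ̇ = r ω cosθ.
L cosφ = √(L² − r² sin²θ) = 0.19064 m.
|ω_rod| = r ω |cosθ| / √(L² − r² sin²θ) = 0.0475·264.1·0.88701/0.19064 = 58.379 rad/s.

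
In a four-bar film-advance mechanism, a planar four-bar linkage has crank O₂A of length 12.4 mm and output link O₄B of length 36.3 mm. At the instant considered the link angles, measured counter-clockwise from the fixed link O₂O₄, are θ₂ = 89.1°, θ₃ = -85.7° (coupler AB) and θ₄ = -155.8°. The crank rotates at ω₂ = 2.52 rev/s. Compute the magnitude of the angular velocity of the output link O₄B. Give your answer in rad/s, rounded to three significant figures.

0.521

ω₂ = 15.83 rad/s (from 2.52 rev/s).
Differentiating the loop-closure r₂e^{iθ₂}+r₃e^{iθ₃}=r₁+r₄e^{iθ₄} gives r₂ω₂e^{iθ₂}+r₃ω₃e^{iθ₃}=r₄ω₄e^{iθ₄}.
Eliminating the other unknown: ω₄ = r₂ω₂ sin(θ₂−θ₃) / [r₄ sin(θ₄−θ₃)].
Numerator sine = +0.09063; denominator sine = -0.94029.
Result = 0.0124·15.83·(+0.09063) / (0.0363·(-0.94029)) = -0.52134 rad/s; magnitude 0.52134 rad/s.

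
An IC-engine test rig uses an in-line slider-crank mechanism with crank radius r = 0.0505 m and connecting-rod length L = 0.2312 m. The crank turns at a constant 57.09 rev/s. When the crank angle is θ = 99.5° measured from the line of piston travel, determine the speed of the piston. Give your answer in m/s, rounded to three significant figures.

17.2

ω = 2π·57.1 = 358.7 rad/s
For an in-line slider-crank, x = r cosθ + √(L² − r² sin²θ), so v = −rω sinθ·[1 + r cosθ/√(L² − r² sin²θ)].
With r = 0.0505 m, L = 0.2312 m, θ = 99.5°: √(L² − r² sin²θ) = 0.22577 m.
v = −0.0505·358.7·0.98629·[1 + 0.0505·-0.16505/0.22577] = -17.207 m/s.
|v| = 17.207 m/s.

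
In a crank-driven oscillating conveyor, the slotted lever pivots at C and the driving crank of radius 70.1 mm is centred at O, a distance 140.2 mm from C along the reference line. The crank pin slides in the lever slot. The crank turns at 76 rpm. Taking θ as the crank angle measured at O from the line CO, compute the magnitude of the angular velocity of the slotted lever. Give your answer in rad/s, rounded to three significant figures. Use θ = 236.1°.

ω = 7.959 rad/s (from 76 rpm).
Crank pin A relative to C: A = (d + r cosθ, r sinθ); lever angle φ = atan2(r sinθ, d + r cosθ).
Differentiating tanφ: φ̇ = rω(d cosθ + r)/(d² + r² + 2dr cosθ).
d² + r² + 2dr cosθ = |CA|² = 0.013607 m²;  d cosθ + r = -0.0080959 m.
|ω_lever| = |0.0701·7.959·-0.0080959| / 0.013607 = 0.33194 rad/s.

0.332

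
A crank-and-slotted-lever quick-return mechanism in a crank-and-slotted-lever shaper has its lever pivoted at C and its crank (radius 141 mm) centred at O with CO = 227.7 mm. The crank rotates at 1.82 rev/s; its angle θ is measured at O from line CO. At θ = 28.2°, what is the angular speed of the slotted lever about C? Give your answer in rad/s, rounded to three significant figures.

ω = 11.44 rad/s (from 1.82 rev/s).
Crank pin A relative to C: A = (d + r cosθ, r sinθ); lever angle φ = atan2(r sinθ, d + r cosθ).
Differentiating tanφ: φ̇ = rω(d cosθ + r)/(d² + r² + 2dr cosθ).
d² + r² + 2dr cosθ = |CA|² = 0.128318 m²;  d cosθ + r = +0.34167 m.
|ω_lever| = |0.141·11.44·+0.34167| / 0.128318 = 4.2933 rad/s.

4.29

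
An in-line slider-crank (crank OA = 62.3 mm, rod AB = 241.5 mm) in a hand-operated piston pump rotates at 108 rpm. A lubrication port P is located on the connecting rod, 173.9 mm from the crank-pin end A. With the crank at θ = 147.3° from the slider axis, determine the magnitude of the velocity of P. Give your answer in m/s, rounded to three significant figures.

0.361

ω = 11.31 rad/s.  Crank-pin speed |V_A| = rω = 0.7046 m/s, perpendicular to OA.
Rod angle: sinφ = −(r/L) sinθ ⇒ φ = -8.011°; ω_rod = −rω cosθ/√(L²−r²sin²θ) = +2.4794 rad/s.
V_P = V_A + ω_rod × AP, with AP = 0.1739 m along the rod.
Components: V_Px = −rω sinθ − a·ω_rod·sinφ = -0.32056 m/s;  V_Py = rω cosθ + a·ω_rod·cosφ = -0.16597 m/s.
|V_P| = √(V_Px² + V_Py²) = 0.36098 m/s.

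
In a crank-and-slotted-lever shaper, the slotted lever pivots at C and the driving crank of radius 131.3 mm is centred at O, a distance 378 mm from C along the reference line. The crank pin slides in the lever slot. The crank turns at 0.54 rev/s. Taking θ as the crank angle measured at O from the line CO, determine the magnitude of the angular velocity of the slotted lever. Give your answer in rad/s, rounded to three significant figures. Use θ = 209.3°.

1.20

ω = 3.393 rad/s (from 0.54 rev/s).
Crank pin A relative to C: A = (d + r cosθ, r sinθ); lever angle φ = atan2(r sinθ, d + r cosθ).
Differentiating tanφ: φ̇ = rω(d cosθ + r)/(d² + r² + 2dr cosθ).
d² + r² + 2dr cosθ = |CA|² = 0.0735597 m²;  d cosθ + r = -0.19834 m.
|ω_lever| = |0.1313·3.393·-0.19834| / 0.0735597 = 1.2012 rad/s.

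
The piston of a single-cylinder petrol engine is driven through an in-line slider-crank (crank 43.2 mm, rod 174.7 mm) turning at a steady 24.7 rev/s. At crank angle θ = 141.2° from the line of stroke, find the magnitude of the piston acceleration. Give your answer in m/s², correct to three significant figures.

751

ω = 2π·24.7 = 155.2 rad/s
x(θ) = r cosθ + √(L² − r² sin²θ); with ω constant, a = ω²·d²x/dθ².
d²x/dθ² = −r cosθ − r²(cos2θ)/√u − r⁴ sin²2θ/(4u^{3/2}),  u = L² − r² sin²θ = 0.0297873 m².
Substituting r = 0.0432 m, L = 0.1747 m, θ = 141.2°: d²x/dθ² = +0.031184 m.
a = ω²·d²x/dθ² = (155.2)²·(+0.031184) = +751.08 m/s²;  |a| = 751.08 m/s².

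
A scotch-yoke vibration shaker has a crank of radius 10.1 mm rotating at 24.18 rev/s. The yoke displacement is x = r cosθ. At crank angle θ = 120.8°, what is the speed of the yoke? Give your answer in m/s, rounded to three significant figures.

1.32

ω = 151.9 rad/s (from 24.18 rev/s).
x = r cosθ ⇒ ẋ = −rω sinθ.
|v| = rω|sinθ| = 0.0101·151.9·|sin 120.8°| = 1.318 m/s.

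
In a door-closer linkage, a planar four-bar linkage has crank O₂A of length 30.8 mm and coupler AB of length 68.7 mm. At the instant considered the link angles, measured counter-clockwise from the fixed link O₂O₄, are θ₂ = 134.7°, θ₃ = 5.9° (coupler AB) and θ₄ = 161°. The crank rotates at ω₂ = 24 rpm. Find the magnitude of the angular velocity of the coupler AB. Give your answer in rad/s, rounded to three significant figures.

ω₂ = 2.513 rad/s (from 24 rpm).
Differentiating the loop-closure r₂e^{iθ₂}+r₃e^{iθ₃}=r₁+r₄e^{iθ₄} gives r₂ω₂e^{iθ₂}+r₃ω₃e^{iθ₃}=r₄ω₄e^{iθ₄}.
Eliminating the other unknown: ω₃ = r₂ω₂ sin(θ₄−θ₂) / [r₃ sin(θ₃−θ₄)].
Numerator sine = +0.44307; denominator sine = -0.42104.
Result = 0.0308·2.513·(+0.44307) / (0.0687·(-0.42104)) = -1.1857 rad/s; magnitude 1.1857 rad/s.

1.19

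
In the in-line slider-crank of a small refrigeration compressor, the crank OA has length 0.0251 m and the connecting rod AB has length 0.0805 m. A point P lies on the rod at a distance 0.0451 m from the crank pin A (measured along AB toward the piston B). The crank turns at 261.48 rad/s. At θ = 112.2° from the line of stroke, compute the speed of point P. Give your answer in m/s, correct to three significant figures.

5.76

ω = 261.5 rad/s.  Crank-pin speed |V_A| = rω = 6.5631 m/s, perpendicular to OA.
Rod angle: sinφ = −(r/L) sinθ ⇒ φ = -16.779°; ω_rod = −rω cosθ/√(L²−r²sin²θ) = +32.175 rad/s.
V_P = V_A + ω_rod × AP, with AP = 0.0451 m along the rod.
Components: V_Px = −rω sinθ − a·ω_rod·sinφ = -5.6577 m/s;  V_Py = rω cosθ + a·ω_rod·cosφ = -1.0905 m/s.
|V_P| = √(V_Px² + V_Py²) = 5.7618 m/s.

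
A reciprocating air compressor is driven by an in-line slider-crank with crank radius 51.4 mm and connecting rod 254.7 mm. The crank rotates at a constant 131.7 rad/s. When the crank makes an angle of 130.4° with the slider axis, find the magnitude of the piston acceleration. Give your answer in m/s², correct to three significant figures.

ω = 131.7 rad/s
x(θ) = r cosθ + √(L² − r² sin²θ); with ω constant, a = ω²·d²x/dθ².
d²x/dθ² = −r cosθ − r²(cos2θ)/√u − r⁴ sin²2θ/(4u^{3/2}),  u = L² − r² sin²θ = 0.0633399 m².
Substituting r = 0.0514 m, L = 0.2547 m, θ = 130.4°: d²x/dθ² = +0.034885 m.
a = ω²·d²x/dθ² = (131.7)²·(+0.034885) = +605.08 m/s²;  |a| = 605.08 m/s².

605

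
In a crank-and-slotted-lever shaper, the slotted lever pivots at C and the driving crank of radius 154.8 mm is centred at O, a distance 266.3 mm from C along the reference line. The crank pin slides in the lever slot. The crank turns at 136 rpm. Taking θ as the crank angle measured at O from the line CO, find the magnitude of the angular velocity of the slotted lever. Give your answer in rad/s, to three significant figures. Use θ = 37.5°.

5.04

ω = 14.24 rad/s (from 136 rpm).
Crank pin A relative to C: A = (d + r cosθ, r sinθ); lever angle φ = atan2(r sinθ, d + r cosθ).
Differentiating tanφ: φ̇ = rω(d cosθ + r)/(d² + r² + 2dr cosθ).
d² + r² + 2dr cosθ = |CA|² = 0.160288 m²;  d cosθ + r = +0.36607 m.
|ω_lever| = |0.1548·14.24·+0.36607| / 0.160288 = 5.035 rad/s.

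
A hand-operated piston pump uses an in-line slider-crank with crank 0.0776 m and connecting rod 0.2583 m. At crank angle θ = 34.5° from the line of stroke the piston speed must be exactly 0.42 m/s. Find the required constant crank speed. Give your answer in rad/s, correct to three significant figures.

7.64

For an in-line slider-crank, |v_piston| = rω|sinθ|·[1 + r cosθ/√(L² − r² sin²θ)].
With r = 0.0776 m, L = 0.2583 m, θ = 34.5°: the bracketed kinematic factor |dx/dθ| = 0.054996 m.
ω = v/|dx/dθ| = 0.42/0.054996 = 7.6369 rad/s.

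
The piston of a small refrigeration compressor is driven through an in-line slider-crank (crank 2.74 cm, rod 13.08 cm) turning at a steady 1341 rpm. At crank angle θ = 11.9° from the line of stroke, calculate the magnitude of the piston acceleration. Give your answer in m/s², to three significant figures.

633

ω = 2π·1341/60 = 140.4 rad/s
x(θ) = r cosθ + √(L² − r² sin²θ); with ω constant, a = ω²·d²x/dθ².
d²x/dθ² = −r cosθ − r²(cos2θ)/√u − r⁴ sin²2θ/(4u^{3/2}),  u = L² − r² sin²θ = 0.0170767 m².
Substituting r = 0.0274 m, L = 0.1308 m, θ = 11.9°: d²x/dθ² = -0.032078 m.
a = ω²·d²x/dθ² = (140.4)²·(-0.032078) = -632.59 m/s²;  |a| = 632.59 m/s².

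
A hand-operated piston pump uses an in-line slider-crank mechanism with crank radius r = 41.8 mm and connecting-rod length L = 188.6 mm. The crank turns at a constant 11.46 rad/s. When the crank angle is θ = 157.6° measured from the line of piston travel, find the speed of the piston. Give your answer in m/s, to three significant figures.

ω = 11.46 rad/s
For an in-line slider-crank, x = r cosθ + √(L² − r² sin²θ), so v = −rω sinθ·[1 + r cosθ/√(L² − r² sin²θ)].
With r = 0.0418 m, L = 0.1886 m, θ = 157.6°: √(L² − r² sin²θ) = 0.18793 m.
v = −0.0418·11.46·0.38107·[1 + 0.0418·-0.92455/0.18793] = -0.145 m/s.
|v| = 0.145 m/s.

0.145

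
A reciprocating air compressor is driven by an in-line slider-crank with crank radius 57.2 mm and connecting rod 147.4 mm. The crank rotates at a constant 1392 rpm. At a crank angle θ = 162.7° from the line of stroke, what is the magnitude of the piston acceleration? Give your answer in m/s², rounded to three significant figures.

764

ω = 2π·1392/60 = 145.8 rad/s
x(θ) = r cosθ + √(L² − r² sin²θ); with ω constant, a = ω²·d²x/dθ².
d²x/dθ² = −r cosθ − r²(cos2θ)/√u − r⁴ sin²2θ/(4u^{3/2}),  u = L² − r² sin²θ = 0.0214374 m².
Substituting r = 0.0572 m, L = 0.1474 m, θ = 162.7°: d²x/dθ² = +0.035943 m.
a = ω²·d²x/dθ² = (145.8)²·(+0.035943) = +763.75 m/s²;  |a| = 763.75 m/s².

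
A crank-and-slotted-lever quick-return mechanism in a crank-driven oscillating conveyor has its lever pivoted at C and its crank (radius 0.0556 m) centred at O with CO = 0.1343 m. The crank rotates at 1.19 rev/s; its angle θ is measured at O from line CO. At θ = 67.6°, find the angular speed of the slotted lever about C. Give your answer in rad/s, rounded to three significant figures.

1.66

ω = 7.477 rad/s (from 1.19 rev/s).
Crank pin A relative to C: A = (d + r cosθ, r sinθ); lever angle φ = atan2(r sinθ, d + r cosθ).
Differentiating tanφ: φ̇ = rω(d cosθ + r)/(d² + r² + 2dr cosθ).
d² + r² + 2dr cosθ = |CA|² = 0.0268188 m²;  d cosθ + r = +0.10678 m.
|ω_lever| = |0.0556·7.477·+0.10678| / 0.0268188 = 1.6552 rad/s.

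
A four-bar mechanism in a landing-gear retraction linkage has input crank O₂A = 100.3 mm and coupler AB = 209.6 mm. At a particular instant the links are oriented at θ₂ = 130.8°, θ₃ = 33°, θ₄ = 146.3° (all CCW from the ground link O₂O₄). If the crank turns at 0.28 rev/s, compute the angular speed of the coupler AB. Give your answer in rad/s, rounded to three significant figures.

0.245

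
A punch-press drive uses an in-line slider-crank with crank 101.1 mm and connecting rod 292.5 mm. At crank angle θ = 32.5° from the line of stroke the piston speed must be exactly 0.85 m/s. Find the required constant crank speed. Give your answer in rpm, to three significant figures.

115

For an in-line slider-crank, |v_piston| = rω|sinθ|·[1 + r cosθ/√(L² − r² sin²θ)].
With r = 0.1011 m, L = 0.2925 m, θ = 32.5°: the bracketed kinematic factor |dx/dθ| = 0.070436 m.
ω = v/|dx/dθ| = 0.85/0.070436 = 12.068 rad/s.
N = 60ω/(2π) = 115.24 rpm.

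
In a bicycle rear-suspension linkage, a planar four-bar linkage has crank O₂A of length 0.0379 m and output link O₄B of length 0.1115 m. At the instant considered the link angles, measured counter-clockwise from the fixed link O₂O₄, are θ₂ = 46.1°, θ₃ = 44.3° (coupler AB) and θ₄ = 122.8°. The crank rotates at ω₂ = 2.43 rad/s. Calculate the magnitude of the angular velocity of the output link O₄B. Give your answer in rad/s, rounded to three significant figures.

ω₂ = 2.43 rad/s
Differentiating the loop-closure r₂e^{iθ₂}+r₃e^{iθ₃}=r₁+r₄e^{iθ₄} gives r₂ω₂e^{iθ₂}+r₃ω₃e^{iθ₃}=r₄ω₄e^{iθ₄}.
Eliminating the other unknown: ω₄ = r₂ω₂ sin(θ₂−θ₃) / [r₄ sin(θ₄−θ₃)].
Numerator sine = +0.03141; denominator sine = +0.97992.
Result = 0.0379·2.43·(+0.03141) / (0.1115·(+0.97992)) = +0.026476 rad/s; magnitude 0.026476 rad/s.

0.0265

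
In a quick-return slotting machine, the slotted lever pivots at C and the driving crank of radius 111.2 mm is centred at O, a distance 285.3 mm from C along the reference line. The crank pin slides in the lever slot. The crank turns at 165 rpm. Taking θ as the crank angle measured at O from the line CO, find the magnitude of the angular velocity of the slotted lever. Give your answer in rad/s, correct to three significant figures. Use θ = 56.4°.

ω = 17.28 rad/s (from 165 rpm).
Crank pin A relative to C: A = (d + r cosθ, r sinθ); lever angle φ = atan2(r sinθ, d + r cosθ).
Differentiating tanφ: φ̇ = rω(d cosθ + r)/(d² + r² + 2dr cosθ).
d² + r² + 2dr cosθ = |CA|² = 0.128875 m²;  d cosθ + r = +0.26908 m.
|ω_lever| = |0.1112·17.28·+0.26908| / 0.128875 = 4.0118 rad/s.

4.01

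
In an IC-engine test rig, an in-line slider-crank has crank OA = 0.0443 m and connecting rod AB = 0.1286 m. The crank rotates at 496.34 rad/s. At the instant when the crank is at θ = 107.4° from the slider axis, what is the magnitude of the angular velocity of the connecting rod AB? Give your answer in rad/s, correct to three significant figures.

ω = 496.3 rad/s
The rod makes angle φ with the slider axis where L sinφ = r sinθ; differentiating, L cosφ·φ̇ = r ω cosθ.
L cosφ = √(L² − r² sin²θ) = 0.12145 m.
|ω_rod| = r ω |cosθ| / √(L² − r² sin²θ) = 0.0443·496.3·0.29904/0.12145 = 54.138 rad/s.

54.1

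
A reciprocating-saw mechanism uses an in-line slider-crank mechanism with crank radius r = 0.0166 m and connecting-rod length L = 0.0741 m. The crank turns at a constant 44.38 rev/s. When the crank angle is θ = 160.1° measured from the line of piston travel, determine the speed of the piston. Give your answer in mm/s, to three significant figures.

1240

ω = 2π·44.4 = 278.8 rad/s
For an in-line slider-crank, x = r cosθ + √(L² − r² sin²θ), so v = −rω sinθ·[1 + r cosθ/√(L² − r² sin²θ)].
With r = 0.0166 m, L = 0.0741 m, θ = 160.1°: √(L² − r² sin²θ) = 0.073884 m.
v = −0.0166·278.8·0.34038·[1 + 0.0166·-0.94029/0.073884] = -1.2427 m/s.
|v| = 1.2427 m/s = 1242.7 mm/s.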